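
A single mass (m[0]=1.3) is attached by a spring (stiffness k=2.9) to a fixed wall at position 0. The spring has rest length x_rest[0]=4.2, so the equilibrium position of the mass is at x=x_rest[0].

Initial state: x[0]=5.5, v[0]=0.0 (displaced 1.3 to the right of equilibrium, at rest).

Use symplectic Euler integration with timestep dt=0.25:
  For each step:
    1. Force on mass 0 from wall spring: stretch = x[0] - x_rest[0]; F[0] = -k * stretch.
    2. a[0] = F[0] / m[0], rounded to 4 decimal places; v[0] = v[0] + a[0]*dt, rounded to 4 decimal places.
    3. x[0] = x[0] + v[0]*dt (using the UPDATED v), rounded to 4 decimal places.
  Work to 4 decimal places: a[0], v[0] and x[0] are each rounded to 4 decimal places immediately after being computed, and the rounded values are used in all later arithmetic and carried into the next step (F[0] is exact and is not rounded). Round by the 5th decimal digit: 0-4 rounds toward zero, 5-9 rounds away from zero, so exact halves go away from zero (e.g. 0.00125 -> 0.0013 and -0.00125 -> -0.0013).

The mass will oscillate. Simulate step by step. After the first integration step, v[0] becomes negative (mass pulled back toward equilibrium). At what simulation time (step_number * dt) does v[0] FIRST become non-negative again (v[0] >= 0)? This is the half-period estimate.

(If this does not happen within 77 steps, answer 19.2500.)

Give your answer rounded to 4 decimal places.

Step 0: x=[5.5000] v=[0.0000]
Step 1: x=[5.3188] v=[-0.7250]
Step 2: x=[4.9816] v=[-1.3490]
Step 3: x=[4.5354] v=[-1.7849]
Step 4: x=[4.0424] v=[-1.9720]
Step 5: x=[3.5714] v=[-1.8841]
Step 6: x=[3.1880] v=[-1.5335]
Step 7: x=[2.9457] v=[-0.9691]
Step 8: x=[2.8783] v=[-0.2696]
Step 9: x=[2.9952] v=[0.4675]
First v>=0 after going negative at step 9, time=2.2500

Answer: 2.2500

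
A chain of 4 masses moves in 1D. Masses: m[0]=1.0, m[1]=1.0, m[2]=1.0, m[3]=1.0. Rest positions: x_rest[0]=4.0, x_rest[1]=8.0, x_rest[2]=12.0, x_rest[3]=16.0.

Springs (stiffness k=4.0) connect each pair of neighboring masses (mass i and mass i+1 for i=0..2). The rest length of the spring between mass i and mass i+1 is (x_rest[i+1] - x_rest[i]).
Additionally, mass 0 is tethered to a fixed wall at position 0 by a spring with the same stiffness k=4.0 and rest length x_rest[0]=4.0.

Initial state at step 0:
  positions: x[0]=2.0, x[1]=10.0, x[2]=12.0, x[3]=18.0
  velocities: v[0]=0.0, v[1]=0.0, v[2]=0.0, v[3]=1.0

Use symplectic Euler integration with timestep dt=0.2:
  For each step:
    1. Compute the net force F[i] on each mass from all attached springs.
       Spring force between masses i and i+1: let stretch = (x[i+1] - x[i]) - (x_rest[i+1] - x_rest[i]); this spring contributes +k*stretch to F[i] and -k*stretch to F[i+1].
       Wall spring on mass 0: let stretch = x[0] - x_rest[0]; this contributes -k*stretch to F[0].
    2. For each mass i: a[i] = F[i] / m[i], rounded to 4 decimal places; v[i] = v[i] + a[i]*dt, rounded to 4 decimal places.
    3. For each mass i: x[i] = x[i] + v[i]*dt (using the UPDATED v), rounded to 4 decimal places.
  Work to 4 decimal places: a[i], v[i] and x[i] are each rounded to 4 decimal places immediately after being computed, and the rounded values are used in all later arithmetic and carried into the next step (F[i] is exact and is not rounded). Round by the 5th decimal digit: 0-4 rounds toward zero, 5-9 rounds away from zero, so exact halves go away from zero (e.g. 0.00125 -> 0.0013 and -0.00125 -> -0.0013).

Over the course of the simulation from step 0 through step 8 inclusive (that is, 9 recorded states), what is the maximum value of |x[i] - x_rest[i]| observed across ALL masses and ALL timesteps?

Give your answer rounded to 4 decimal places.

Answer: 3.2522

Derivation:
Step 0: x=[2.0000 10.0000 12.0000 18.0000] v=[0.0000 0.0000 0.0000 1.0000]
Step 1: x=[2.9600 9.0400 12.6400 17.8800] v=[4.8000 -4.8000 3.2000 -0.6000]
Step 2: x=[4.4192 7.6832 13.5424 17.5616] v=[7.2960 -6.7840 4.5120 -1.5920]
Step 3: x=[5.6936 6.7416 14.1504 17.2401] v=[6.3718 -4.7078 3.0400 -1.6074]
Step 4: x=[6.2247 6.8178 14.0673 17.0643] v=[2.6553 0.3808 -0.4153 -0.8792]
Step 5: x=[5.8547 7.9590 13.3038 17.0489] v=[-1.8500 5.7059 -3.8173 -0.0768]
Step 6: x=[4.8846 9.6187 12.2844 17.0743] v=[-4.8503 8.2983 -5.0971 0.1271]
Step 7: x=[3.8905 10.9474 11.6049 16.9733] v=[-4.9707 6.6436 -3.3977 -0.5048]
Step 8: x=[3.4030 11.2522 11.6791 16.6534] v=[-2.4376 1.5241 0.3710 -1.5995]
Max displacement = 3.2522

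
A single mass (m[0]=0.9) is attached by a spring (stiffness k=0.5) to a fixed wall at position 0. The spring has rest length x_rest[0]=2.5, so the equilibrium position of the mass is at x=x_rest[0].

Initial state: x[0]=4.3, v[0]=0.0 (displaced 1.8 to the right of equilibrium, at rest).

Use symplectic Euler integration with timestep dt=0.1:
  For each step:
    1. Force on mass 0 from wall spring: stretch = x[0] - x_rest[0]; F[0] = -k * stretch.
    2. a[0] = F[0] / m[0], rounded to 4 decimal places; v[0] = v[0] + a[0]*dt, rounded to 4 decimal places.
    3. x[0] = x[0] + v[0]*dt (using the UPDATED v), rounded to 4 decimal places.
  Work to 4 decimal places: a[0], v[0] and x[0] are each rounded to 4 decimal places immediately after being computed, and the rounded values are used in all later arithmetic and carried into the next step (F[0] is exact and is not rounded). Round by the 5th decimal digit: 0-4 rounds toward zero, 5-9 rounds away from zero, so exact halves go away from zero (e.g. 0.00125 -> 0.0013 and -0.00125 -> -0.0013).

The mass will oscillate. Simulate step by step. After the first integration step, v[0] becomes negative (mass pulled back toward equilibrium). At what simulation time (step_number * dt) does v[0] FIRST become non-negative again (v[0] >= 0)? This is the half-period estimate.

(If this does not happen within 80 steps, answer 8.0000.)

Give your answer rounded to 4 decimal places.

Step 0: x=[4.3000] v=[0.0000]
Step 1: x=[4.2900] v=[-0.1000]
Step 2: x=[4.2701] v=[-0.1994]
Step 3: x=[4.2403] v=[-0.2977]
Step 4: x=[4.2009] v=[-0.3944]
Step 5: x=[4.1520] v=[-0.4889]
Step 6: x=[4.0939] v=[-0.5807]
Step 7: x=[4.0270] v=[-0.6693]
Step 8: x=[3.9516] v=[-0.7541]
Step 9: x=[3.8681] v=[-0.8347]
Step 10: x=[3.7770] v=[-0.9107]
Step 11: x=[3.6788] v=[-0.9816]
Step 12: x=[3.5741] v=[-1.0471]
Step 13: x=[3.4634] v=[-1.1068]
Step 14: x=[3.3474] v=[-1.1603]
Step 15: x=[3.2267] v=[-1.2074]
Step 16: x=[3.1019] v=[-1.2478]
Step 17: x=[2.9738] v=[-1.2812]
Step 18: x=[2.8431] v=[-1.3075]
Step 19: x=[2.7104] v=[-1.3266]
Step 20: x=[2.5766] v=[-1.3383]
Step 21: x=[2.4423] v=[-1.3426]
Step 22: x=[2.3084] v=[-1.3394]
Step 23: x=[2.1755] v=[-1.3288]
Step 24: x=[2.0444] v=[-1.3108]
Step 25: x=[1.9159] v=[-1.2855]
Step 26: x=[1.7906] v=[-1.2531]
Step 27: x=[1.6692] v=[-1.2137]
Step 28: x=[1.5525] v=[-1.1675]
Step 29: x=[1.4410] v=[-1.1149]
Step 30: x=[1.3354] v=[-1.0561]
Step 31: x=[1.2363] v=[-0.9914]
Step 32: x=[1.1442] v=[-0.9212]
Step 33: x=[1.0596] v=[-0.8459]
Step 34: x=[0.9830] v=[-0.7659]
Step 35: x=[0.9148] v=[-0.6816]
Step 36: x=[0.8555] v=[-0.5935]
Step 37: x=[0.8053] v=[-0.5021]
Step 38: x=[0.7645] v=[-0.4080]
Step 39: x=[0.7333] v=[-0.3116]
Step 40: x=[0.7120] v=[-0.2135]
Step 41: x=[0.7006] v=[-0.1142]
Step 42: x=[0.6992] v=[-0.0142]
Step 43: x=[0.7078] v=[0.0858]
First v>=0 after going negative at step 43, time=4.3000

Answer: 4.3000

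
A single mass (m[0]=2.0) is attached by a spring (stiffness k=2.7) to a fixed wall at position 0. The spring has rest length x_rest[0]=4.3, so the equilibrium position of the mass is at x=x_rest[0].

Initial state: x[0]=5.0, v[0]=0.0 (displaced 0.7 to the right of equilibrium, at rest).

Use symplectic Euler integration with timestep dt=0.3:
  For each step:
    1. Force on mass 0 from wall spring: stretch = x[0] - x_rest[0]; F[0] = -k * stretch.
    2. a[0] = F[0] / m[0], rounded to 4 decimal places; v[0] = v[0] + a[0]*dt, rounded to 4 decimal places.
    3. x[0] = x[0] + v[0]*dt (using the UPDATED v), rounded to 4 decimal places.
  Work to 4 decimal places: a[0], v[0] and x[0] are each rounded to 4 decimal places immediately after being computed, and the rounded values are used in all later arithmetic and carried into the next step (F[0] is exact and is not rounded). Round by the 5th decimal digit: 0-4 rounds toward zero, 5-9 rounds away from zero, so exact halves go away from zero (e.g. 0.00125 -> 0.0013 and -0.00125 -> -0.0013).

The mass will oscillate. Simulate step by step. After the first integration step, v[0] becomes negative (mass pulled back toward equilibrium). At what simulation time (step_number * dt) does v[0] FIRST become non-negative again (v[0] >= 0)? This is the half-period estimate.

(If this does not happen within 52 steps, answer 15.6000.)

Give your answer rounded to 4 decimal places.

Answer: 2.7000

Derivation:
Step 0: x=[5.0000] v=[0.0000]
Step 1: x=[4.9150] v=[-0.2835]
Step 2: x=[4.7552] v=[-0.5326]
Step 3: x=[4.5401] v=[-0.7170]
Step 4: x=[4.2958] v=[-0.8142]
Step 5: x=[4.0521] v=[-0.8125]
Step 6: x=[3.8385] v=[-0.7121]
Step 7: x=[3.6809] v=[-0.5252]
Step 8: x=[3.5986] v=[-0.2745]
Step 9: x=[3.6015] v=[0.0096]
First v>=0 after going negative at step 9, time=2.7000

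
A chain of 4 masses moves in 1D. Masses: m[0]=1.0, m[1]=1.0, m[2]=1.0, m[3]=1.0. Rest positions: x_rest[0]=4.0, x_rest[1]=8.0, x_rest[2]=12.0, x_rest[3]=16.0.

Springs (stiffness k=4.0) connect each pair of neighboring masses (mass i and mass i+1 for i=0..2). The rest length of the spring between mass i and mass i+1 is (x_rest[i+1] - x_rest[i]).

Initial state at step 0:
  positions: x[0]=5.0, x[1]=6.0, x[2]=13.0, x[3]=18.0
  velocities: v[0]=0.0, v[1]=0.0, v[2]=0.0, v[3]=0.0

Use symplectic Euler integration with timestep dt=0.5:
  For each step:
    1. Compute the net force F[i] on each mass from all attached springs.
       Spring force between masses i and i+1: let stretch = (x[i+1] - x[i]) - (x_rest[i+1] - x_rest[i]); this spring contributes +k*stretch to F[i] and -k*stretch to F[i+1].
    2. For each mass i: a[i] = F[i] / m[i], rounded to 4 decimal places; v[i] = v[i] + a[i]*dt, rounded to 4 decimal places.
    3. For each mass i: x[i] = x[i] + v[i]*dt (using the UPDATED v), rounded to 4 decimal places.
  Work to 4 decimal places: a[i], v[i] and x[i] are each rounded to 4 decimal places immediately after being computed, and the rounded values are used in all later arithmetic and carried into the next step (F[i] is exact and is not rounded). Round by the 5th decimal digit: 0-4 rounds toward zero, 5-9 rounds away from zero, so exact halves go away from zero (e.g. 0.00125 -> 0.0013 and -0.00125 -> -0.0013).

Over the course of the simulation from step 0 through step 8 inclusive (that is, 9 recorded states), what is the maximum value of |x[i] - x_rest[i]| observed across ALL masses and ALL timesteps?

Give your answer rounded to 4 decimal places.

Step 0: x=[5.0000 6.0000 13.0000 18.0000] v=[0.0000 0.0000 0.0000 0.0000]
Step 1: x=[2.0000 12.0000 11.0000 17.0000] v=[-6.0000 12.0000 -4.0000 -2.0000]
Step 2: x=[5.0000 7.0000 16.0000 14.0000] v=[6.0000 -10.0000 10.0000 -6.0000]
Step 3: x=[6.0000 9.0000 10.0000 17.0000] v=[2.0000 4.0000 -12.0000 6.0000]
Step 4: x=[6.0000 9.0000 10.0000 17.0000] v=[0.0000 0.0000 0.0000 0.0000]
Step 5: x=[5.0000 7.0000 16.0000 14.0000] v=[-2.0000 -4.0000 12.0000 -6.0000]
Step 6: x=[2.0000 12.0000 11.0000 17.0000] v=[-6.0000 10.0000 -10.0000 6.0000]
Step 7: x=[5.0000 6.0000 13.0000 18.0000] v=[6.0000 -12.0000 4.0000 2.0000]
Step 8: x=[5.0000 6.0000 13.0000 18.0000] v=[0.0000 0.0000 0.0000 0.0000]
Max displacement = 4.0000

Answer: 4.0000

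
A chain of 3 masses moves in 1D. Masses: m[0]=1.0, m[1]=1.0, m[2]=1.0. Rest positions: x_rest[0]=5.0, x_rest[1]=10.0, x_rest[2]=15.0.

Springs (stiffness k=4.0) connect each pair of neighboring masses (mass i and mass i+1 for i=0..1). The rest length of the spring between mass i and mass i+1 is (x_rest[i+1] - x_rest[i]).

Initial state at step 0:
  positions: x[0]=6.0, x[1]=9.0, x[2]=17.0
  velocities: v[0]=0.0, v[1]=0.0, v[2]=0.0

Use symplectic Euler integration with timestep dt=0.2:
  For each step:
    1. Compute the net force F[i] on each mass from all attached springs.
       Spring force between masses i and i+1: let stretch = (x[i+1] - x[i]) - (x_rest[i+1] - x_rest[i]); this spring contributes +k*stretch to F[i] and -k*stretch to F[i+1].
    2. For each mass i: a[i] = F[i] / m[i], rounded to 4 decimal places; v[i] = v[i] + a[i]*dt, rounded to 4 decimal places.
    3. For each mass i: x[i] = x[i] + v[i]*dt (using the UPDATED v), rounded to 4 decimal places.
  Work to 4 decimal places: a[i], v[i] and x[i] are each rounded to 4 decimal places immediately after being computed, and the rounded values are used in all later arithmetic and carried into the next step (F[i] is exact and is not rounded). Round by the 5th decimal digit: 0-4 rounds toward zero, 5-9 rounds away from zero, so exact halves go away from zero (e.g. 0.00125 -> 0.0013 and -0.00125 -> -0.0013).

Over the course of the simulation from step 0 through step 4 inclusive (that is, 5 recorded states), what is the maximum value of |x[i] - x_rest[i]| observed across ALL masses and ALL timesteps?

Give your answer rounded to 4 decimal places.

Step 0: x=[6.0000 9.0000 17.0000] v=[0.0000 0.0000 0.0000]
Step 1: x=[5.6800 9.8000 16.5200] v=[-1.6000 4.0000 -2.4000]
Step 2: x=[5.2192 11.0160 15.7648] v=[-2.3040 6.0800 -3.7760]
Step 3: x=[4.8859 12.0643 15.0498] v=[-1.6666 5.2416 -3.5750]
Step 4: x=[4.9011 12.4418 14.6571] v=[0.0761 1.8873 -1.9634]
Max displacement = 2.4418

Answer: 2.4418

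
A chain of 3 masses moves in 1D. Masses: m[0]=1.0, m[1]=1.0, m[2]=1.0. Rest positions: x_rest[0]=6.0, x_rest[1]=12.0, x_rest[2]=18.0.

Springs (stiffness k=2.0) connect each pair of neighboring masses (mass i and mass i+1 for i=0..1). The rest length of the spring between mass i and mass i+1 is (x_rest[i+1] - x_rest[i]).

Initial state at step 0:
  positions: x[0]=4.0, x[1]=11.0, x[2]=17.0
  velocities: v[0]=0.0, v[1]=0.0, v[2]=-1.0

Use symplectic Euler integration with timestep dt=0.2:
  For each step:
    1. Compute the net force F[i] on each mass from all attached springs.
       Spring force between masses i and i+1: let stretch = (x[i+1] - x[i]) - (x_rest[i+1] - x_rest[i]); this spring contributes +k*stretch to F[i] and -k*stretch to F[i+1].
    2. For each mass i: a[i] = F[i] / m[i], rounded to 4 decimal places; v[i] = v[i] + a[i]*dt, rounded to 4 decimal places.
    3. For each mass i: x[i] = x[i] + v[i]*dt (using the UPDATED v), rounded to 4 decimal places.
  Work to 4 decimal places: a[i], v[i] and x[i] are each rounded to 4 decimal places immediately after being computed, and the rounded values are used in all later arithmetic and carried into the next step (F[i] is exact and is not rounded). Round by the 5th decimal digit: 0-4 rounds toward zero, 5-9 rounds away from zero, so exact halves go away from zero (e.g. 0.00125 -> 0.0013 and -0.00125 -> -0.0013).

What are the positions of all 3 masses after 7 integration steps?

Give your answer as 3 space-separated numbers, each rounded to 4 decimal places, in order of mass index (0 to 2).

Answer: 4.9611 9.8661 15.7729

Derivation:
Step 0: x=[4.0000 11.0000 17.0000] v=[0.0000 0.0000 -1.0000]
Step 1: x=[4.0800 10.9200 16.8000] v=[0.4000 -0.4000 -1.0000]
Step 2: x=[4.2272 10.7632 16.6096] v=[0.7360 -0.7840 -0.9520]
Step 3: x=[4.4173 10.5512 16.4315] v=[0.9504 -1.0598 -0.8906]
Step 4: x=[4.6181 10.3190 16.2630] v=[1.0040 -1.1612 -0.8427]
Step 5: x=[4.7950 10.1062 16.0989] v=[0.8844 -1.0640 -0.8203]
Step 6: x=[4.9168 9.9479 15.9354] v=[0.6089 -0.7914 -0.8174]
Step 7: x=[4.9611 9.8661 15.7729] v=[0.2213 -0.4088 -0.8124]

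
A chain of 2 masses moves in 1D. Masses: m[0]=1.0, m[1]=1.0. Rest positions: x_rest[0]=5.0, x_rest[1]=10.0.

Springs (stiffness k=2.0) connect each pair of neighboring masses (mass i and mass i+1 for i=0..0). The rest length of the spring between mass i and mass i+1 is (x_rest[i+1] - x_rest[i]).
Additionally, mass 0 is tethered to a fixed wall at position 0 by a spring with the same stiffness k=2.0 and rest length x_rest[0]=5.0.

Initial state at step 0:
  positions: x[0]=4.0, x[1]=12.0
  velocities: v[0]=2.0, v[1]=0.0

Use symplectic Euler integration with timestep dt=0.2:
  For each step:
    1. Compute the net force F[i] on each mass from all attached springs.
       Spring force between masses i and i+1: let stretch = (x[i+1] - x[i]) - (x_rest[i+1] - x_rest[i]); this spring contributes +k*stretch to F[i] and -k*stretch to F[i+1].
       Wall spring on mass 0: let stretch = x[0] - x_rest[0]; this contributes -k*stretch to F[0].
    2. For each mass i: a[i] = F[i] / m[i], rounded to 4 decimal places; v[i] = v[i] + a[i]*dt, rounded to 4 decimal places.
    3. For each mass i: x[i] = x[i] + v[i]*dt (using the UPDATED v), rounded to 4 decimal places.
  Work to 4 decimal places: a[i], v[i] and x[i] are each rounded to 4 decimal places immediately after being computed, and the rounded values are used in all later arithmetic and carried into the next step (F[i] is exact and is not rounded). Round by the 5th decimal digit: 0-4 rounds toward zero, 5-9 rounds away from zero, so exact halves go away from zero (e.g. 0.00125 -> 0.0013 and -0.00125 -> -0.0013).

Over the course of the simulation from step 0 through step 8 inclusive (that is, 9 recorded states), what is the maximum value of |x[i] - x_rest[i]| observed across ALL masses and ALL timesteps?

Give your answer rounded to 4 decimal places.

Step 0: x=[4.0000 12.0000] v=[2.0000 0.0000]
Step 1: x=[4.7200 11.7600] v=[3.6000 -1.2000]
Step 2: x=[5.6256 11.3568] v=[4.5280 -2.0160]
Step 3: x=[6.5396 10.8951] v=[4.5702 -2.3085]
Step 4: x=[7.2789 10.4850] v=[3.6966 -2.0507]
Step 5: x=[7.6924 10.2184] v=[2.0675 -1.3331]
Step 6: x=[7.6926 10.1497] v=[0.0009 -0.3435]
Step 7: x=[7.2739 10.2844] v=[-2.0933 0.6737]
Step 8: x=[6.5142 10.5783] v=[-3.7987 1.4695]
Max displacement = 2.6926

Answer: 2.6926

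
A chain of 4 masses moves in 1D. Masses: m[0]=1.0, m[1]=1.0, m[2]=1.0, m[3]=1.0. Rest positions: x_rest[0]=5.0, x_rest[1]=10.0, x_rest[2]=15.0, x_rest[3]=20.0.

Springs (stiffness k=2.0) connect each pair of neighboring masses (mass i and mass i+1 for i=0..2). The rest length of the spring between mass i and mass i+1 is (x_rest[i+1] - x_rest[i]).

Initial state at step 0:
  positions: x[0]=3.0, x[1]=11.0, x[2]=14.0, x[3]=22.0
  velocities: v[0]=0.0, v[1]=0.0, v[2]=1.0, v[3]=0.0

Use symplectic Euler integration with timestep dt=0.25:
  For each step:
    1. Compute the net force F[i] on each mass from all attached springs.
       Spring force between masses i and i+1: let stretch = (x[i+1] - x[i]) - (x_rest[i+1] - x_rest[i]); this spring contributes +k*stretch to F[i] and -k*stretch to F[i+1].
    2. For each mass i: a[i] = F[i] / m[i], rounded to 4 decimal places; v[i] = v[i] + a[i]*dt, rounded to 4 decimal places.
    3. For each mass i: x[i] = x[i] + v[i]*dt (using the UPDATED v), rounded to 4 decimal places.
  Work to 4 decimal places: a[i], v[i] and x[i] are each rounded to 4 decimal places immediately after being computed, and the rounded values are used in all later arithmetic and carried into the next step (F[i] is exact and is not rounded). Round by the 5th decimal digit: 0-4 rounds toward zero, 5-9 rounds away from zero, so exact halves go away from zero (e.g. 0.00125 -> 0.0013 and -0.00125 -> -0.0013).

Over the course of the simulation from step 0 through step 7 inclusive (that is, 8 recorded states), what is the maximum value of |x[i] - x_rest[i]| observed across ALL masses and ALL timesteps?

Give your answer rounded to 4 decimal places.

Answer: 2.3335

Derivation:
Step 0: x=[3.0000 11.0000 14.0000 22.0000] v=[0.0000 0.0000 1.0000 0.0000]
Step 1: x=[3.3750 10.3750 14.8750 21.6250] v=[1.5000 -2.5000 3.5000 -1.5000]
Step 2: x=[4.0000 9.4375 16.0313 21.0313] v=[2.5000 -3.7500 4.6250 -2.3750]
Step 3: x=[4.6797 8.6445 16.9883 20.4376] v=[2.7188 -3.1719 3.8281 -2.3750]
Step 4: x=[5.2300 8.3989 17.3335 20.0377] v=[2.2012 -0.9824 1.3809 -1.5997]
Step 5: x=[5.5514 8.8740 16.8999 19.9248] v=[1.2857 1.9005 -1.7343 -0.4518]
Step 6: x=[5.6632 9.9371 15.8412 20.0588] v=[0.4470 4.2522 -4.2348 0.5358]
Step 7: x=[5.6842 11.2039 14.5717 20.2906] v=[0.0840 5.0673 -5.0781 0.9270]
Max displacement = 2.3335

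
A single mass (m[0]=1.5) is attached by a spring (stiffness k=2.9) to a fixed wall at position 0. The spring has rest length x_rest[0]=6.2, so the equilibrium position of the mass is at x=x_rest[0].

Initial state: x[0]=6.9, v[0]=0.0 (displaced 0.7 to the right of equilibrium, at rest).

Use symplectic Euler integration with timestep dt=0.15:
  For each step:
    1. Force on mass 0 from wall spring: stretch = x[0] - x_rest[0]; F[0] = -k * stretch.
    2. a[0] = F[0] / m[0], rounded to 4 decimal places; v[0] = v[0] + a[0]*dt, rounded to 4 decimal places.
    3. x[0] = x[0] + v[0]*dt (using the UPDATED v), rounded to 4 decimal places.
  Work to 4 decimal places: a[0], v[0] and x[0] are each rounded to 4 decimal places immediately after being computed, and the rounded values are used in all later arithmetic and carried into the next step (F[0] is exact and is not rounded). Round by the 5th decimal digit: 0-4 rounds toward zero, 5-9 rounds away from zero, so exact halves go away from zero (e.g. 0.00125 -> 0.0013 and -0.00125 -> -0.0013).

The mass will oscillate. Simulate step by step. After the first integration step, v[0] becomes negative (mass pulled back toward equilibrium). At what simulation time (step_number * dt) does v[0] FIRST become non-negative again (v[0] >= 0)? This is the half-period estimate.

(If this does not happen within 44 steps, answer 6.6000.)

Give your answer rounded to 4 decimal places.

Step 0: x=[6.9000] v=[0.0000]
Step 1: x=[6.8696] v=[-0.2030]
Step 2: x=[6.8100] v=[-0.3972]
Step 3: x=[6.7239] v=[-0.5741]
Step 4: x=[6.6150] v=[-0.7260]
Step 5: x=[6.4881] v=[-0.8463]
Step 6: x=[6.3486] v=[-0.9299]
Step 7: x=[6.2027] v=[-0.9730]
Step 8: x=[6.0566] v=[-0.9738]
Step 9: x=[5.9168] v=[-0.9322]
Step 10: x=[5.7893] v=[-0.8501]
Step 11: x=[5.6797] v=[-0.7310]
Step 12: x=[5.5927] v=[-0.5801]
Step 13: x=[5.5321] v=[-0.4040]
Step 14: x=[5.5006] v=[-0.2103]
Step 15: x=[5.4995] v=[-0.0075]
Step 16: x=[5.5288] v=[0.1956]
First v>=0 after going negative at step 16, time=2.4000

Answer: 2.4000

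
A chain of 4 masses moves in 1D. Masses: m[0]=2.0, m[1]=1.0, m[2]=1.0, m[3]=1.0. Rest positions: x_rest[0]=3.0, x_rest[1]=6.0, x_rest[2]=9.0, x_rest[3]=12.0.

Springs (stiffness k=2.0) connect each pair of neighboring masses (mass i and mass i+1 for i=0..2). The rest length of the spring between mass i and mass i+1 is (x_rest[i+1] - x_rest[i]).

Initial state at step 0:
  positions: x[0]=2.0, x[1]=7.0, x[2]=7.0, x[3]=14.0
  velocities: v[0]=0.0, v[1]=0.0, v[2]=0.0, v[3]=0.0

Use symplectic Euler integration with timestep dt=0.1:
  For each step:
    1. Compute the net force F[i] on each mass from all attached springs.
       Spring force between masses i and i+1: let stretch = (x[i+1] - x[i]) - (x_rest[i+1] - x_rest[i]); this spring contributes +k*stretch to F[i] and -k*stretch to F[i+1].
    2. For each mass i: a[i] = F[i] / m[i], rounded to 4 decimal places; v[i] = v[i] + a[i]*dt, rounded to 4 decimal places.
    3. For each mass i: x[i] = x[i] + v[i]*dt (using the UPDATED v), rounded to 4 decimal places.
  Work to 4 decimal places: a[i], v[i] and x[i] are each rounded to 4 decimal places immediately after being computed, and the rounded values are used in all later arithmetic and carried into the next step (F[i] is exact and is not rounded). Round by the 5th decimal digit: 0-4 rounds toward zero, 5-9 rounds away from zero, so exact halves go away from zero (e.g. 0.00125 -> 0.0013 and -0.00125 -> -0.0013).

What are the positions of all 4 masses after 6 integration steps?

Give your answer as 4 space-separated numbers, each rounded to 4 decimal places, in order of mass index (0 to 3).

Answer: 2.3428 5.3638 9.3447 12.6059

Derivation:
Step 0: x=[2.0000 7.0000 7.0000 14.0000] v=[0.0000 0.0000 0.0000 0.0000]
Step 1: x=[2.0200 6.9000 7.1400 13.9200] v=[0.2000 -1.0000 1.4000 -0.8000]
Step 2: x=[2.0588 6.7072 7.4108 13.7644] v=[0.3880 -1.9280 2.7080 -1.5560]
Step 3: x=[2.1141 6.4355 7.7946 13.5417] v=[0.5528 -2.7170 3.8380 -2.2267]
Step 4: x=[2.1826 6.1046 8.2662 13.2641] v=[0.6849 -3.3095 4.7156 -2.7761]
Step 5: x=[2.2603 5.7384 8.7945 12.9465] v=[0.7771 -3.6616 5.2829 -3.1757]
Step 6: x=[2.3428 5.3638 9.3447 12.6059] v=[0.8249 -3.7460 5.5021 -3.4061]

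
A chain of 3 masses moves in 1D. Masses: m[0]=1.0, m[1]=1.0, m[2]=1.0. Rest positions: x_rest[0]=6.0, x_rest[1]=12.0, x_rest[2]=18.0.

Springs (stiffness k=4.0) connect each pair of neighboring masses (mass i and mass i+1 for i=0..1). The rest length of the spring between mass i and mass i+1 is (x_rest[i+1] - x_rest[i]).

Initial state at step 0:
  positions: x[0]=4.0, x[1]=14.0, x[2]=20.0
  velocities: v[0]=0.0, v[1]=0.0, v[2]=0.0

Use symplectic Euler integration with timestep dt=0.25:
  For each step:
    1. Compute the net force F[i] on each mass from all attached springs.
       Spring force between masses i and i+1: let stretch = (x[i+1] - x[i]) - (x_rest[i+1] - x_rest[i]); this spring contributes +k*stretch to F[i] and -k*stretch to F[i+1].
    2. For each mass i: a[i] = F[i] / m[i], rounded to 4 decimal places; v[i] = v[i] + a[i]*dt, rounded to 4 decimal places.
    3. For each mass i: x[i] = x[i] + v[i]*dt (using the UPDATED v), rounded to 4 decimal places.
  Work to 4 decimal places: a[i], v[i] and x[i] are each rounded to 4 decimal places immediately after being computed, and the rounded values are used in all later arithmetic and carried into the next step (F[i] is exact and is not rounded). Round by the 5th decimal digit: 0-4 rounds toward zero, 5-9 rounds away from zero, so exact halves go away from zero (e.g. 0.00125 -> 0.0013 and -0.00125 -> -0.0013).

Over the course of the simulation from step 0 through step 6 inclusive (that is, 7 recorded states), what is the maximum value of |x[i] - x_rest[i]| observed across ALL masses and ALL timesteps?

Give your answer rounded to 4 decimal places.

Step 0: x=[4.0000 14.0000 20.0000] v=[0.0000 0.0000 0.0000]
Step 1: x=[5.0000 13.0000 20.0000] v=[4.0000 -4.0000 0.0000]
Step 2: x=[6.5000 11.7500 19.7500] v=[6.0000 -5.0000 -1.0000]
Step 3: x=[7.8125 11.1875 19.0000] v=[5.2500 -2.2500 -3.0000]
Step 4: x=[8.4688 11.7344 17.7969] v=[2.6250 2.1875 -4.8125]
Step 5: x=[8.4415 12.9805 16.5782] v=[-0.1094 4.9844 -4.8750]
Step 6: x=[8.0489 13.9913 15.9600] v=[-1.5704 4.0431 -2.4727]
Max displacement = 2.4688

Answer: 2.4688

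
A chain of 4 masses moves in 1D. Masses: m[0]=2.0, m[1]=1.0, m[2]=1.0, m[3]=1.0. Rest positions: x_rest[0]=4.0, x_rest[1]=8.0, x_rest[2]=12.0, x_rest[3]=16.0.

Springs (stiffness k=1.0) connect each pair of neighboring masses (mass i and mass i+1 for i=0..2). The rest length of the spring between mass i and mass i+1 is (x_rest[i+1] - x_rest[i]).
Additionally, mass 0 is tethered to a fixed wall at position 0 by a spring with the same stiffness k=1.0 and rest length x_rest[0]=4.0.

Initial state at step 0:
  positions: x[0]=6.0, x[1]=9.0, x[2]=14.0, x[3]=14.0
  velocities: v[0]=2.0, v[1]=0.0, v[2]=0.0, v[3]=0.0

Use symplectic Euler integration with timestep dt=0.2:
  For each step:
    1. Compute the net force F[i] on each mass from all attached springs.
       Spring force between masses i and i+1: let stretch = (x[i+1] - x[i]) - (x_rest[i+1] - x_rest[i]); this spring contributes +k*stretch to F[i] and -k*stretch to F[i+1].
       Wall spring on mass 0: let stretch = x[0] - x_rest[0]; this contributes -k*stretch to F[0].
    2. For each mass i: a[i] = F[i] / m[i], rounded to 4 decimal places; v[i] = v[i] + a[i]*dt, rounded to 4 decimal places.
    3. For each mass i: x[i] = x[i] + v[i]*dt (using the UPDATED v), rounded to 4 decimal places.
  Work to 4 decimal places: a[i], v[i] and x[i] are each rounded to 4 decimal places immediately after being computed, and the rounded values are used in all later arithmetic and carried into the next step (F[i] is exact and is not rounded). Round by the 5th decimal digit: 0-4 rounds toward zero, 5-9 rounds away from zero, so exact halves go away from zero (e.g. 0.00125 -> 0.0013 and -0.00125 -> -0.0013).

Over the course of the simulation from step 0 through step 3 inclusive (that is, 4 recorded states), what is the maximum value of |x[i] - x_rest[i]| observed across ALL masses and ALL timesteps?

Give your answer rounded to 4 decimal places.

Answer: 2.7965

Derivation:
Step 0: x=[6.0000 9.0000 14.0000 14.0000] v=[2.0000 0.0000 0.0000 0.0000]
Step 1: x=[6.3400 9.0800 13.8000 14.1600] v=[1.7000 0.4000 -1.0000 0.8000]
Step 2: x=[6.6080 9.2392 13.4256 14.4656] v=[1.3400 0.7960 -1.8720 1.5280]
Step 3: x=[6.7965 9.4606 12.9253 14.8896] v=[0.9423 1.1070 -2.5013 2.1200]
Max displacement = 2.7965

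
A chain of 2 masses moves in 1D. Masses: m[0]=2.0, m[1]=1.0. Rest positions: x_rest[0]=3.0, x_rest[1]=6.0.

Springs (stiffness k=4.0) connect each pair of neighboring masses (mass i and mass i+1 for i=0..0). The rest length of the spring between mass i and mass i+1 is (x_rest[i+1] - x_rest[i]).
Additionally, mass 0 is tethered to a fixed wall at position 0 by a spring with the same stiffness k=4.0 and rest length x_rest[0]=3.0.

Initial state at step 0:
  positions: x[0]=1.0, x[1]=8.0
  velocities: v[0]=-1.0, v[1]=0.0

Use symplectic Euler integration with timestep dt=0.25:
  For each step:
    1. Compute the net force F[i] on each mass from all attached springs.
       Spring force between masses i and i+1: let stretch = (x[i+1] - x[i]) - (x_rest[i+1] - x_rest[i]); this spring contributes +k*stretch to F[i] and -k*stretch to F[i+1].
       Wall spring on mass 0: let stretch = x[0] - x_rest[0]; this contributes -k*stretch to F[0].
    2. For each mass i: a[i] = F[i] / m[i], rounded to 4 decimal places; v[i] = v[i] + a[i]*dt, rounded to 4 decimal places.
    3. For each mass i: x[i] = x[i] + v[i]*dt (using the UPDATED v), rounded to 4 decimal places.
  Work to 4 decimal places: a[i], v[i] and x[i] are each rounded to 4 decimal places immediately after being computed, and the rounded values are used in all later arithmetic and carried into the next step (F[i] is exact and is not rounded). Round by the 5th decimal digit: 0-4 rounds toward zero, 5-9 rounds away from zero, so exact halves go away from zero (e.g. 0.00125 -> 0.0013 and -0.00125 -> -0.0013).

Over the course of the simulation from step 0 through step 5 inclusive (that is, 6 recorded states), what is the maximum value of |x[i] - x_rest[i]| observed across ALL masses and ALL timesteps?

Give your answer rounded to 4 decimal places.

Answer: 3.1210

Derivation:
Step 0: x=[1.0000 8.0000] v=[-1.0000 0.0000]
Step 1: x=[1.5000 7.0000] v=[2.0000 -4.0000]
Step 2: x=[2.5000 5.3750] v=[4.0000 -6.5000]
Step 3: x=[3.5469 3.7813] v=[4.1875 -6.3750]
Step 4: x=[4.1797 2.8790] v=[2.5313 -3.6094]
Step 5: x=[4.1275 3.0518] v=[-0.2089 0.6913]
Max displacement = 3.1210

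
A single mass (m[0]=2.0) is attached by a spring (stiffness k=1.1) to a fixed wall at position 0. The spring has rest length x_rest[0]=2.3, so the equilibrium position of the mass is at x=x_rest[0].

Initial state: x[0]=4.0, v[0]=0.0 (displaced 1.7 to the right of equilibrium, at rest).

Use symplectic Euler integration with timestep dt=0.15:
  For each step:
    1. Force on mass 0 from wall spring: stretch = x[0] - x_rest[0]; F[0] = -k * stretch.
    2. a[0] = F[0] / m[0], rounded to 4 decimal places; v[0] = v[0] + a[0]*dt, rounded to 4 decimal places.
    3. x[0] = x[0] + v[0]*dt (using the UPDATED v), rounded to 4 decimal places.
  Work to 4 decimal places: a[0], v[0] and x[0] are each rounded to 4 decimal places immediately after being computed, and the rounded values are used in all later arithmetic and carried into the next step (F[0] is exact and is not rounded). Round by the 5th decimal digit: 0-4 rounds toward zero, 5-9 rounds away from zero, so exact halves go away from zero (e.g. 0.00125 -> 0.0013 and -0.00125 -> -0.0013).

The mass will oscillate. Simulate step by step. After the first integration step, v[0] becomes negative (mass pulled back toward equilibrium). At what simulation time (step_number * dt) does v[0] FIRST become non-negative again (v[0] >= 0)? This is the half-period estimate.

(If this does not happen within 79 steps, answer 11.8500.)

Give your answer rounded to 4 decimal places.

Answer: 4.3500

Derivation:
Step 0: x=[4.0000] v=[0.0000]
Step 1: x=[3.9790] v=[-0.1403]
Step 2: x=[3.9372] v=[-0.2788]
Step 3: x=[3.8751] v=[-0.4139]
Step 4: x=[3.7935] v=[-0.5438]
Step 5: x=[3.6935] v=[-0.6670]
Step 6: x=[3.5762] v=[-0.7820]
Step 7: x=[3.4431] v=[-0.8873]
Step 8: x=[3.2959] v=[-0.9816]
Step 9: x=[3.1363] v=[-1.0638]
Step 10: x=[2.9664] v=[-1.1328]
Step 11: x=[2.7882] v=[-1.1878]
Step 12: x=[2.6040] v=[-1.2281]
Step 13: x=[2.4160] v=[-1.2532]
Step 14: x=[2.2266] v=[-1.2628]
Step 15: x=[2.0381] v=[-1.2567]
Step 16: x=[1.8528] v=[-1.2351]
Step 17: x=[1.6731] v=[-1.1982]
Step 18: x=[1.5011] v=[-1.1465]
Step 19: x=[1.3390] v=[-1.0806]
Step 20: x=[1.1888] v=[-1.0013]
Step 21: x=[1.0524] v=[-0.9096]
Step 22: x=[0.9314] v=[-0.8067]
Step 23: x=[0.8273] v=[-0.6938]
Step 24: x=[0.7415] v=[-0.5723]
Step 25: x=[0.6749] v=[-0.4437]
Step 26: x=[0.6285] v=[-0.3096]
Step 27: x=[0.6027] v=[-0.1717]
Step 28: x=[0.5979] v=[-0.0317]
Step 29: x=[0.6142] v=[0.1087]
First v>=0 after going negative at step 29, time=4.3500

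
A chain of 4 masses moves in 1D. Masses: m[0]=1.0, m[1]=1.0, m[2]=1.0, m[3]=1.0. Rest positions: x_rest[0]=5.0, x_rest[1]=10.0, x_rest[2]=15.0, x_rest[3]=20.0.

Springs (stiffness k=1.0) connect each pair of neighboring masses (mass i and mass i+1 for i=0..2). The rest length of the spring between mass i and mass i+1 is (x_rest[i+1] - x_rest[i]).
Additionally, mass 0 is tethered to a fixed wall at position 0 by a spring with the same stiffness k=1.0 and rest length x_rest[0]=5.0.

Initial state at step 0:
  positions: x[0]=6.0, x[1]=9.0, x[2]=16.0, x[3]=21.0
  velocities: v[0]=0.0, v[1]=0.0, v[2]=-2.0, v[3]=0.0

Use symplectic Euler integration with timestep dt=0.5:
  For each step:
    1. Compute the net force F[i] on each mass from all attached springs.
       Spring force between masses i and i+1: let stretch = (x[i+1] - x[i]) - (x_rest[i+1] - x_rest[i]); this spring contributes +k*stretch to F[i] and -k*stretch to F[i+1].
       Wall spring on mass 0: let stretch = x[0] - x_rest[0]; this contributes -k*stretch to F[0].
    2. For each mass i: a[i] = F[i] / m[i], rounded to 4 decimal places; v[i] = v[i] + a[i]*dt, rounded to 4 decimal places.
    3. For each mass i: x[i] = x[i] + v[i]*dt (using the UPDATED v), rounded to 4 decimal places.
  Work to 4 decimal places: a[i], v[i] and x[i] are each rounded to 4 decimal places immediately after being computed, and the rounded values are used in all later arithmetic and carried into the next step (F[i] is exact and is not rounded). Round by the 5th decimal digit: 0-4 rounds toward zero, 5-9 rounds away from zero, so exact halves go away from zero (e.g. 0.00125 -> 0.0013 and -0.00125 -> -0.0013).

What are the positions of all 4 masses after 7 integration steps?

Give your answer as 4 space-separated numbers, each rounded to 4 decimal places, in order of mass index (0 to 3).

Step 0: x=[6.0000 9.0000 16.0000 21.0000] v=[0.0000 0.0000 -2.0000 0.0000]
Step 1: x=[5.2500 10.0000 14.5000 21.0000] v=[-1.5000 2.0000 -3.0000 0.0000]
Step 2: x=[4.3750 10.9375 13.5000 20.6250] v=[-1.7500 1.8750 -2.0000 -0.7500]
Step 3: x=[4.0469 10.8750 13.6407 19.7188] v=[-0.6563 -0.1250 0.2813 -1.8125]
Step 4: x=[4.4141 9.7969 14.6095 18.5430] v=[0.7343 -2.1562 1.9375 -2.3516]
Step 5: x=[5.0235 8.5763 15.3585 17.6338] v=[1.2187 -2.4413 1.4980 -1.8184]
Step 6: x=[5.2652 8.1630 14.9808 17.4058] v=[0.4834 -0.8266 -0.7555 -0.4561]
Step 7: x=[4.9151 8.7297 13.5049 17.8215] v=[-0.7003 1.1334 -2.9519 0.8314]

Answer: 4.9151 8.7297 13.5049 17.8215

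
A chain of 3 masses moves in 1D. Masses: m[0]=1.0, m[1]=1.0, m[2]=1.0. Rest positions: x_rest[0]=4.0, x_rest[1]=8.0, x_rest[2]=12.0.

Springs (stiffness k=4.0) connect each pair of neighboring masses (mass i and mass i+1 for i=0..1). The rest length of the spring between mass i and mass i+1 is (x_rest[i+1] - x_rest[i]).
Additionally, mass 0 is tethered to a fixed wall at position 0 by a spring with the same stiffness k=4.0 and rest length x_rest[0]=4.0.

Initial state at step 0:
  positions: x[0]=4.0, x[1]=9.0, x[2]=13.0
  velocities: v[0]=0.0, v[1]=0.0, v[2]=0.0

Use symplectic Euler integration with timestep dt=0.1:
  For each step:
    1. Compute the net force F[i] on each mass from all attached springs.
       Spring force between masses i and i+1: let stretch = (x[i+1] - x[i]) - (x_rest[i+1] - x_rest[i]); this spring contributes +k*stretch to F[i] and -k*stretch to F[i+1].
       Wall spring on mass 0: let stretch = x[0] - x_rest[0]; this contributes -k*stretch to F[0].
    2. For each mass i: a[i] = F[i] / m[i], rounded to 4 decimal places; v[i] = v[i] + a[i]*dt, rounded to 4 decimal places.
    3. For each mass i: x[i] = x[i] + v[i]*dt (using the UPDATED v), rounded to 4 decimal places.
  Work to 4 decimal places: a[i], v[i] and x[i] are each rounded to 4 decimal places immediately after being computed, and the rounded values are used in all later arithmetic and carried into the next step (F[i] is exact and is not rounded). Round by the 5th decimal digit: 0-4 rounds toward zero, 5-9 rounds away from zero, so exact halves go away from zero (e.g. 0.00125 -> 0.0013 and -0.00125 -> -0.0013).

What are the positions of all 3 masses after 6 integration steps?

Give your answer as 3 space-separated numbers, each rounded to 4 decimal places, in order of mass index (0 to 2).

Answer: 4.5493 8.4459 12.9080

Derivation:
Step 0: x=[4.0000 9.0000 13.0000] v=[0.0000 0.0000 0.0000]
Step 1: x=[4.0400 8.9600 13.0000] v=[0.4000 -0.4000 0.0000]
Step 2: x=[4.1152 8.8848 12.9984] v=[0.7520 -0.7520 -0.0160]
Step 3: x=[4.2166 8.7834 12.9923] v=[1.0138 -1.0144 -0.0614]
Step 4: x=[4.3320 8.6676 12.9778] v=[1.1539 -1.1576 -0.1450]
Step 5: x=[4.4475 8.5508 12.9509] v=[1.1553 -1.1678 -0.2691]
Step 6: x=[4.5493 8.4459 12.9080] v=[1.0176 -1.0491 -0.4291]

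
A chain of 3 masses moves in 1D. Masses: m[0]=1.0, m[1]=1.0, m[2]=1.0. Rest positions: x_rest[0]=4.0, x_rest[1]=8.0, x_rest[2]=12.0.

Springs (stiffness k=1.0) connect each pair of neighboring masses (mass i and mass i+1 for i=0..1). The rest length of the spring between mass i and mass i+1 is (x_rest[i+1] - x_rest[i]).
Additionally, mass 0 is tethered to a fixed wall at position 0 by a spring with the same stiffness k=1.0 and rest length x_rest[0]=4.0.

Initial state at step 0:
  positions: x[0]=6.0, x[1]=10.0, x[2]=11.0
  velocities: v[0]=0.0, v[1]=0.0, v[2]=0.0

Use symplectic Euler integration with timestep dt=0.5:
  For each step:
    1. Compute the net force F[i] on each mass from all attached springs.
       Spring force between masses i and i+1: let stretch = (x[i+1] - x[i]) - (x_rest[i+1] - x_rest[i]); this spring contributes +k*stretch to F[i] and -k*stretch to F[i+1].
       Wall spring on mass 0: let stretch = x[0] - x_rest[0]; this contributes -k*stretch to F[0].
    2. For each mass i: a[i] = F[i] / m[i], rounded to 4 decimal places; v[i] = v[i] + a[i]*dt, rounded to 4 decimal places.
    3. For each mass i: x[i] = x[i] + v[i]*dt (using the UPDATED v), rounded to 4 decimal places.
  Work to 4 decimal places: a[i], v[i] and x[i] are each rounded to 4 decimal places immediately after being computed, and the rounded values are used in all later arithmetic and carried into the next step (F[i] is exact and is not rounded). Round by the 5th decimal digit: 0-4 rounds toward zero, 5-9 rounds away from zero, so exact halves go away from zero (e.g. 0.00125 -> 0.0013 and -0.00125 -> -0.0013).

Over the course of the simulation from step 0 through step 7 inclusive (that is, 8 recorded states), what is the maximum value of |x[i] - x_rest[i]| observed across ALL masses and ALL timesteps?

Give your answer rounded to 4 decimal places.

Answer: 2.1720

Derivation:
Step 0: x=[6.0000 10.0000 11.0000] v=[0.0000 0.0000 0.0000]
Step 1: x=[5.5000 9.2500 11.7500] v=[-1.0000 -1.5000 1.5000]
Step 2: x=[4.5625 8.1875 12.8750] v=[-1.8750 -2.1250 2.2500]
Step 3: x=[3.3906 7.3906 13.8282] v=[-2.3438 -1.5938 1.9063]
Step 4: x=[2.3711 7.2031 14.1720] v=[-2.0391 -0.3750 0.6875]
Step 5: x=[1.9668 7.5499 13.7735] v=[-0.8087 0.6935 -0.7970]
Step 6: x=[2.4666 8.0568 12.8191] v=[0.9995 1.0138 -1.9088]
Step 7: x=[3.7473 8.3568 11.6741] v=[2.5613 0.5999 -2.2900]
Max displacement = 2.1720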